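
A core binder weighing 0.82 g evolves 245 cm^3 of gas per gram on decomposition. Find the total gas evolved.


Formula: V_gas = W_binder * gas_evolution_rate
V = 0.82 g * 245 cm^3/g = 200.9000 cm^3


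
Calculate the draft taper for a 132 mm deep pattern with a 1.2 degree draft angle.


Formula: taper = depth * tan(draft_angle)
tan(1.2 deg) = 0.0209470
taper = 132 mm * 0.0209470 = 2.7650 mm

2.7650 mm


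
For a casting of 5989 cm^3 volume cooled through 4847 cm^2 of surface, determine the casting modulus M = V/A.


Formula: Casting Modulus M = V / A
M = 5989 cm^3 / 4847 cm^2 = 1.2356 cm

Final answer: 1.2356 cm


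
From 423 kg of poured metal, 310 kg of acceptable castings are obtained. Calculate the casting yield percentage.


Formula: Casting Yield = (W_good / W_total) * 100
Yield = (310 kg / 423 kg) * 100 = 73.2861%

Final answer: 73.2861%


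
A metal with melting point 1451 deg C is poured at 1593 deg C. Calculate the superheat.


Formula: Superheat = T_pour - T_melt
Superheat = 1593 - 1451 = 142 deg C

Answer: 142 deg C


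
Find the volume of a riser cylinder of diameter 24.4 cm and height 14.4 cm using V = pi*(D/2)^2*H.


Formula: V = pi * (D/2)^2 * H  (cylinder volume)
Radius = D/2 = 24.4/2 = 12.2 cm
V = pi * 12.2^2 * 14.4 = 6733.3630 cm^3

Answer: 6733.3630 cm^3


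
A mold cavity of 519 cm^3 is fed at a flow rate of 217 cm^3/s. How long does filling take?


Formula: t_fill = V_mold / Q_flow
t = 519 cm^3 / 217 cm^3/s = 2.3917 s

2.3917 s


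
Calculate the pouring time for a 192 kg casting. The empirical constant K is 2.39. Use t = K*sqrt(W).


Formula: t = K * sqrt(W)
sqrt(W) = sqrt(192) = 13.85641
t = 2.39 * 13.85641 = 33.1168 s

Final answer: 33.1168 s


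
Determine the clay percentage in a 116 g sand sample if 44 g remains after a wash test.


Formula: Clay% = (W_total - W_washed) / W_total * 100
Clay mass = 116 - 44 = 72 g
Clay% = 72 / 116 * 100 = 62.0690%


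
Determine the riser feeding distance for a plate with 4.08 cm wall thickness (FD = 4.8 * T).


Formula: FD = 4.8 * T  (riser feeding-distance rule)
FD = 4.8 * 4.08 cm = 19.5840 cm

Final answer: 19.5840 cm


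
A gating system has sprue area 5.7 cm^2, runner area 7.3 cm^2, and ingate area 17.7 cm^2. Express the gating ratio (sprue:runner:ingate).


Sprue:Runner:Ingate = 1 : 7.3/5.7 : 17.7/5.7 = 1:1.28:3.11


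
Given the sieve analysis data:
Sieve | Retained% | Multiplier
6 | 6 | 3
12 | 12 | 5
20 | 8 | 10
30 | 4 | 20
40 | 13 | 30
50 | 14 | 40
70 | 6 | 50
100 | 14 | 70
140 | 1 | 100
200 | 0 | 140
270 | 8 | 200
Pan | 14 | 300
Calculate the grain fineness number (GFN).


Formula: GFN = sum(pct * multiplier) / sum(pct)
sum(pct * multiplier) = 8368
sum(pct) = 100
GFN = 8368 / 100 = 83.68


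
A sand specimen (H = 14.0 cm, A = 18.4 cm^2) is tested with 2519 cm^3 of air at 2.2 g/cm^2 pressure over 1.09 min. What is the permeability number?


Formula: Permeability Number P = (V * H) / (p * A * t)
Numerator: V * H = 2519 * 14.0 = 35266.0
Denominator: p * A * t = 2.2 * 18.4 * 1.09 = 44.1232
P = 35266.0 / 44.1232 = 799.2621

Answer: 799.2621


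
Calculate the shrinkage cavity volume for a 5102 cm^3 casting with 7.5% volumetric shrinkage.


Formula: V_shrink = V_casting * shrinkage_pct / 100
V_shrink = 5102 cm^3 * 7.5 / 100 = 382.6500 cm^3


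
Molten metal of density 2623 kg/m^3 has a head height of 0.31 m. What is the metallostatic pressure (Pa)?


Formula: P = rho * g * h
rho * g = 2623 * 9.81 = 25731.63 N/m^3
P = 25731.63 * 0.31 = 7976.8053 Pa

7976.8053 Pa


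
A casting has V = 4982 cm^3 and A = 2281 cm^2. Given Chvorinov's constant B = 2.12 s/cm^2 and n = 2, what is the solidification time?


Formula: t_s = B * (V/A)^n  (Chvorinov's rule, n=2)
Modulus M = V/A = 4982/2281 = 2.184130 cm
M^2 = 2.184130^2 = 4.770424 cm^2
t_s = 2.12 * 4.770424 = 10.1133 s

Final answer: 10.1133 s


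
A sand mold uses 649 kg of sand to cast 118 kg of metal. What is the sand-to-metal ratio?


Formula: Sand-to-Metal Ratio = W_sand / W_metal
Ratio = 649 kg / 118 kg = 5.5000


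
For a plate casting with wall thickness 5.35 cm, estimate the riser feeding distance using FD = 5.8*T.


Formula: FD = 5.8 * T  (riser feeding-distance rule)
FD = 5.8 * 5.35 cm = 31.0300 cm

Answer: 31.0300 cm


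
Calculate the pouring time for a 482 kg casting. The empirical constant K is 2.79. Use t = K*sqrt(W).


Formula: t = K * sqrt(W)
sqrt(W) = sqrt(482) = 21.95450
t = 2.79 * 21.95450 = 61.2531 s

Answer: 61.2531 s


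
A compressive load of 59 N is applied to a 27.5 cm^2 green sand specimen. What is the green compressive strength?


Formula: Compressive Strength = Force / Area
Strength = 59 N / 27.5 cm^2 = 2.1455 N/cm^2

2.1455 N/cm^2


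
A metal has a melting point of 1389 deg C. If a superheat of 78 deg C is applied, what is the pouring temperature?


Formula: T_pour = T_melt + Superheat
T_pour = 1389 + 78 = 1467 deg C

Final answer: 1467 deg C


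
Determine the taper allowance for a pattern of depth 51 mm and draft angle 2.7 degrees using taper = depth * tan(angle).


Formula: taper = depth * tan(draft_angle)
tan(2.7 deg) = 0.0471588
taper = 51 mm * 0.0471588 = 2.4051 mm


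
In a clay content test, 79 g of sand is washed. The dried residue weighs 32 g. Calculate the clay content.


Formula: Clay% = (W_total - W_washed) / W_total * 100
Clay mass = 79 - 32 = 47 g
Clay% = 47 / 79 * 100 = 59.4937%

59.4937%


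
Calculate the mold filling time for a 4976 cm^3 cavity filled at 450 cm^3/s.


Formula: t_fill = V_mold / Q_flow
t = 4976 cm^3 / 450 cm^3/s = 11.0578 s

11.0578 s


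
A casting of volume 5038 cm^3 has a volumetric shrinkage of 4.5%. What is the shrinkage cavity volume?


Formula: V_shrink = V_casting * shrinkage_pct / 100
V_shrink = 5038 cm^3 * 4.5 / 100 = 226.7100 cm^3


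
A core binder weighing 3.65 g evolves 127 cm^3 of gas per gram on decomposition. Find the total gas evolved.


Formula: V_gas = W_binder * gas_evolution_rate
V = 3.65 g * 127 cm^3/g = 463.5500 cm^3


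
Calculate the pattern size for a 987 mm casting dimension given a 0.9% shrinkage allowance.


Formula: L_pattern = L_casting * (1 + shrinkage_rate/100)
Shrinkage factor = 1 + 0.9/100 = 1.009
L_pattern = 987 mm * 1.009 = 995.8830 mm

Final answer: 995.8830 mm


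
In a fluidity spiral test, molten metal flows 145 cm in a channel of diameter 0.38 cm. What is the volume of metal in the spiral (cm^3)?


Formula: V = pi * (d/2)^2 * L  (cylinder volume)
Radius = 0.38/2 = 0.19 cm
V = pi * 0.19^2 * 145 = 16.4447 cm^3

Answer: 16.4447 cm^3


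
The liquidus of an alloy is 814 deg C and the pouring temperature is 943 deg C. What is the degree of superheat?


Formula: Superheat = T_pour - T_melt
Superheat = 943 - 814 = 129 deg C

129 deg C


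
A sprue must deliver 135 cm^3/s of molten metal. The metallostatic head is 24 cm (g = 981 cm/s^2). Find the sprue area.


Formula: v = sqrt(2*g*h), A = Q/v
Velocity: v = sqrt(2 * 981 * 24) = sqrt(47088) = 216.9977 cm/s
Sprue area: A = Q / v = 135 / 216.9977 = 0.6221 cm^2

Final answer: 0.6221 cm^2


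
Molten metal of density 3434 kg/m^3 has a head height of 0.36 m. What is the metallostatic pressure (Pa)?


Formula: P = rho * g * h
rho * g = 3434 * 9.81 = 33687.54 N/m^3
P = 33687.54 * 0.36 = 12127.5144 Pa


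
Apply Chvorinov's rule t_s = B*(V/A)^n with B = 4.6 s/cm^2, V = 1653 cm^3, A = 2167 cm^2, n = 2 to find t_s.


Formula: t_s = B * (V/A)^n  (Chvorinov's rule, n=2)
Modulus M = V/A = 1653/2167 = 0.762806 cm
M^2 = 0.762806^2 = 0.581873 cm^2
t_s = 4.6 * 0.581873 = 2.6766 s


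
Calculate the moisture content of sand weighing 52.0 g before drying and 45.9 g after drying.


Formula: MC = (W_wet - W_dry) / W_wet * 100
Water mass = 52.0 - 45.9 = 6.1 g
MC = 6.1 / 52.0 * 100 = 11.7308%

Answer: 11.7308%


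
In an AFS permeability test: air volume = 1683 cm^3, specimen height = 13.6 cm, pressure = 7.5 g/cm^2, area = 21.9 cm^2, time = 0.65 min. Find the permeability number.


Formula: Permeability Number P = (V * H) / (p * A * t)
Numerator: V * H = 1683 * 13.6 = 22888.8
Denominator: p * A * t = 7.5 * 21.9 * 0.65 = 106.7625
P = 22888.8 / 106.7625 = 214.3899

Final answer: 214.3899


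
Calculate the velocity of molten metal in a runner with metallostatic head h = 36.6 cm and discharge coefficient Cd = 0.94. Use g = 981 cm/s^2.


Formula: v = Cd * sqrt(2 * g * h)  (Torricelli with discharge coefficient)
2*g*h = 2 * 981 * 36.6 = 71809.2 cm^2/s^2
sqrt(71809.2) = 267.97239 cm/s
v = 0.94 * 267.97239 = 251.8940 cm/s

251.8940 cm/s


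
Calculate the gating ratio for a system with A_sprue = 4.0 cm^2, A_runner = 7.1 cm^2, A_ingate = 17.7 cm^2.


Sprue:Runner:Ingate = 1 : 7.1/4.0 : 17.7/4.0 = 1:1.78:4.43

Answer: 1:1.78:4.43


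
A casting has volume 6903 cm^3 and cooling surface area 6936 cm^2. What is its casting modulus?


Formula: Casting Modulus M = V / A
M = 6903 cm^3 / 6936 cm^2 = 0.9952 cm


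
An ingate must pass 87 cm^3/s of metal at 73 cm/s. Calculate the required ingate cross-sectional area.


Formula: A_ingate = Q / v  (continuity equation)
A = 87 cm^3/s / 73 cm/s = 1.1918 cm^2

1.1918 cm^2


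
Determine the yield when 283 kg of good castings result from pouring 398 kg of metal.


Formula: Casting Yield = (W_good / W_total) * 100
Yield = (283 kg / 398 kg) * 100 = 71.1055%

Answer: 71.1055%


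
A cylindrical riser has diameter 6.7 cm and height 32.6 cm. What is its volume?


Formula: V = pi * (D/2)^2 * H  (cylinder volume)
Radius = D/2 = 6.7/2 = 3.35 cm
V = pi * 3.35^2 * 32.6 = 1149.3627 cm^3


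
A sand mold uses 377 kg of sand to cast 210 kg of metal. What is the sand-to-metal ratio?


Formula: Sand-to-Metal Ratio = W_sand / W_metal
Ratio = 377 kg / 210 kg = 1.7952


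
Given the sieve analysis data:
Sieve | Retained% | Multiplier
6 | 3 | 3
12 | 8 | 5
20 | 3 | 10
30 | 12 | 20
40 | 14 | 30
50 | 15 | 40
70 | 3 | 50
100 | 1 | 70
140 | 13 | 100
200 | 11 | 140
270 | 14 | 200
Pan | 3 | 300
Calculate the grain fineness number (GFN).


Formula: GFN = sum(pct * multiplier) / sum(pct)
sum(pct * multiplier) = 8099
sum(pct) = 100
GFN = 8099 / 100 = 80.99


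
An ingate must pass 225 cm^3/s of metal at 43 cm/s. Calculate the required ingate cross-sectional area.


Formula: A_ingate = Q / v  (continuity equation)
A = 225 cm^3/s / 43 cm/s = 5.2326 cm^2

Final answer: 5.2326 cm^2


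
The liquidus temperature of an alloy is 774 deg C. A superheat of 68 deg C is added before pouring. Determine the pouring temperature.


Formula: T_pour = T_melt + Superheat
T_pour = 774 + 68 = 842 deg C

842 deg C


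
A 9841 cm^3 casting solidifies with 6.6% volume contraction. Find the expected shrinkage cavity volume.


Formula: V_shrink = V_casting * shrinkage_pct / 100
V_shrink = 9841 cm^3 * 6.6 / 100 = 649.5060 cm^3

649.5060 cm^3


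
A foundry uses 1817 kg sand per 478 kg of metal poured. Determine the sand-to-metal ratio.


Formula: Sand-to-Metal Ratio = W_sand / W_metal
Ratio = 1817 kg / 478 kg = 3.8013

Answer: 3.8013


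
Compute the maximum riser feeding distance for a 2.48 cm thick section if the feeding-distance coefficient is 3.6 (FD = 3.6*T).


Formula: FD = 3.6 * T  (riser feeding-distance rule)
FD = 3.6 * 2.48 cm = 8.9280 cm


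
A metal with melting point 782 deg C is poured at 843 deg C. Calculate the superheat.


Formula: Superheat = T_pour - T_melt
Superheat = 843 - 782 = 61 deg C


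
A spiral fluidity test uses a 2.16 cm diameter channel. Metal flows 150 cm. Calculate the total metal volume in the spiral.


Formula: V = pi * (d/2)^2 * L  (cylinder volume)
Radius = 2.16/2 = 1.08 cm
V = pi * 1.08^2 * 150 = 549.6531 cm^3


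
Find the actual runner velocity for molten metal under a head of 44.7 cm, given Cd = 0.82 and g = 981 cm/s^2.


Formula: v = Cd * sqrt(2 * g * h)  (Torricelli with discharge coefficient)
2*g*h = 2 * 981 * 44.7 = 87701.4 cm^2/s^2
sqrt(87701.4) = 296.14422 cm/s
v = 0.82 * 296.14422 = 242.8383 cm/s

Final answer: 242.8383 cm/s


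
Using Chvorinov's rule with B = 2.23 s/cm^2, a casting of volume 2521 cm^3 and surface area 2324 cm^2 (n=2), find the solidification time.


Formula: t_s = B * (V/A)^n  (Chvorinov's rule, n=2)
Modulus M = V/A = 2521/2324 = 1.084768 cm
M^2 = 1.084768^2 = 1.176722 cm^2
t_s = 2.23 * 1.176722 = 2.6241 s

Answer: 2.6241 s


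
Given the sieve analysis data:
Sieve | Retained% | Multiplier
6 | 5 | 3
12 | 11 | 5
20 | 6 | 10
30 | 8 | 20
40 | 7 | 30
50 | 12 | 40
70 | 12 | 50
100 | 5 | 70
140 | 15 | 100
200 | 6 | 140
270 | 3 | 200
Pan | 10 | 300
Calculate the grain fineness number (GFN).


Formula: GFN = sum(pct * multiplier) / sum(pct)
sum(pct * multiplier) = 7870
sum(pct) = 100
GFN = 7870 / 100 = 78.70

Final answer: 78.70


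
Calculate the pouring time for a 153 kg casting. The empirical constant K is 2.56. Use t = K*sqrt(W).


Formula: t = K * sqrt(W)
sqrt(W) = sqrt(153) = 12.36932
t = 2.56 * 12.36932 = 31.6655 s


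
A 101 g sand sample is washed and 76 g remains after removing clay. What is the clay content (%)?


Formula: Clay% = (W_total - W_washed) / W_total * 100
Clay mass = 101 - 76 = 25 g
Clay% = 25 / 101 * 100 = 24.7525%


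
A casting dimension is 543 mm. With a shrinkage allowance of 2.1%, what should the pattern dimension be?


Formula: L_pattern = L_casting * (1 + shrinkage_rate/100)
Shrinkage factor = 1 + 2.1/100 = 1.021
L_pattern = 543 mm * 1.021 = 554.4030 mm

Final answer: 554.4030 mm


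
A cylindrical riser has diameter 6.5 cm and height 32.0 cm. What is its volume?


Formula: V = pi * (D/2)^2 * H  (cylinder volume)
Radius = D/2 = 6.5/2 = 3.25 cm
V = pi * 3.25^2 * 32.0 = 1061.8583 cm^3


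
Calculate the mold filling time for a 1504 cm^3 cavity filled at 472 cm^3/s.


Formula: t_fill = V_mold / Q_flow
t = 1504 cm^3 / 472 cm^3/s = 3.1864 s

Final answer: 3.1864 s


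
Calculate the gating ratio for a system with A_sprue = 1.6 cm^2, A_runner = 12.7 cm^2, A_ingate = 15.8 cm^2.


Sprue:Runner:Ingate = 1 : 12.7/1.6 : 15.8/1.6 = 1:7.94:9.88


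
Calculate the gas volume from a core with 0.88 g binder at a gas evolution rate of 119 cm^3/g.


Formula: V_gas = W_binder * gas_evolution_rate
V = 0.88 g * 119 cm^3/g = 104.7200 cm^3


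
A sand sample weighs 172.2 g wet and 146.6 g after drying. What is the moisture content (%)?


Formula: MC = (W_wet - W_dry) / W_wet * 100
Water mass = 172.2 - 146.6 = 25.6 g
MC = 25.6 / 172.2 * 100 = 14.8664%


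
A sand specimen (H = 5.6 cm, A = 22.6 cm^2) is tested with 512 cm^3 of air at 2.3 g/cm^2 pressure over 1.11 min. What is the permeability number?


Formula: Permeability Number P = (V * H) / (p * A * t)
Numerator: V * H = 512 * 5.6 = 2867.2
Denominator: p * A * t = 2.3 * 22.6 * 1.11 = 57.6978
P = 2867.2 / 57.6978 = 49.6934

Final answer: 49.6934


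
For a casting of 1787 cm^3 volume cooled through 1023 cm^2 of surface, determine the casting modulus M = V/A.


Formula: Casting Modulus M = V / A
M = 1787 cm^3 / 1023 cm^2 = 1.7468 cm


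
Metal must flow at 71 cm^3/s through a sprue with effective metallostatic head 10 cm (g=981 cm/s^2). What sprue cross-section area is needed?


Formula: v = sqrt(2*g*h), A = Q/v
Velocity: v = sqrt(2 * 981 * 10) = sqrt(19620) = 140.0714 cm/s
Sprue area: A = Q / v = 71 / 140.0714 = 0.5069 cm^2


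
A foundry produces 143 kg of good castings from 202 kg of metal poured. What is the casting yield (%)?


Formula: Casting Yield = (W_good / W_total) * 100
Yield = (143 kg / 202 kg) * 100 = 70.7921%

Final answer: 70.7921%


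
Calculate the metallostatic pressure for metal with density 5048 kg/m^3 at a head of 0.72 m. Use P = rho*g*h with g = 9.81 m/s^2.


Formula: P = rho * g * h
rho * g = 5048 * 9.81 = 49520.88 N/m^3
P = 49520.88 * 0.72 = 35655.0336 Pa

Answer: 35655.0336 Pa


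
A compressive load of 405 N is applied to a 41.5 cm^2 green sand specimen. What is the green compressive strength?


Formula: Compressive Strength = Force / Area
Strength = 405 N / 41.5 cm^2 = 9.7590 N/cm^2

Answer: 9.7590 N/cm^2


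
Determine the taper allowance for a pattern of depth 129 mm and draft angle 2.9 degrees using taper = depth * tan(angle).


Formula: taper = depth * tan(draft_angle)
tan(2.9 deg) = 0.0506578
taper = 129 mm * 0.0506578 = 6.5349 mm

6.5349 mm


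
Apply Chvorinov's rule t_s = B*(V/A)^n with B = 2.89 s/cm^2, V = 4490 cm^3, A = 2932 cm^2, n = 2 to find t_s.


Formula: t_s = B * (V/A)^n  (Chvorinov's rule, n=2)
Modulus M = V/A = 4490/2932 = 1.531378 cm
M^2 = 1.531378^2 = 2.345119 cm^2
t_s = 2.89 * 2.345119 = 6.7774 s

6.7774 s


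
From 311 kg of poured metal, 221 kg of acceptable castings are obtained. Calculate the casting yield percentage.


Formula: Casting Yield = (W_good / W_total) * 100
Yield = (221 kg / 311 kg) * 100 = 71.0611%

Final answer: 71.0611%


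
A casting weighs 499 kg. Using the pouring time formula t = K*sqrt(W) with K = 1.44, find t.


Formula: t = K * sqrt(W)
sqrt(W) = sqrt(499) = 22.33831
t = 1.44 * 22.33831 = 32.1672 s

Final answer: 32.1672 s


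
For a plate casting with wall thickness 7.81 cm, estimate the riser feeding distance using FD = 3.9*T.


Formula: FD = 3.9 * T  (riser feeding-distance rule)
FD = 3.9 * 7.81 cm = 30.4590 cm


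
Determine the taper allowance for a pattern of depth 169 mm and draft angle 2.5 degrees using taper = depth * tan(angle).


Formula: taper = depth * tan(draft_angle)
tan(2.5 deg) = 0.0436609
taper = 169 mm * 0.0436609 = 7.3787 mm

7.3787 mm


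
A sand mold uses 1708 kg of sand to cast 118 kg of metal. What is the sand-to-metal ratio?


Formula: Sand-to-Metal Ratio = W_sand / W_metal
Ratio = 1708 kg / 118 kg = 14.4746

Answer: 14.4746


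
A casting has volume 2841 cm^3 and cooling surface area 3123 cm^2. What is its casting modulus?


Formula: Casting Modulus M = V / A
M = 2841 cm^3 / 3123 cm^2 = 0.9097 cm


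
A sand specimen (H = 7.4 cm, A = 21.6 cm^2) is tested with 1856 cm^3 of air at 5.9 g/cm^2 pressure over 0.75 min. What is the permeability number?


Formula: Permeability Number P = (V * H) / (p * A * t)
Numerator: V * H = 1856 * 7.4 = 13734.4
Denominator: p * A * t = 5.9 * 21.6 * 0.75 = 95.58
P = 13734.4 / 95.58 = 143.6953

Final answer: 143.6953


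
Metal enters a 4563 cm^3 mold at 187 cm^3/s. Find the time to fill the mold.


Formula: t_fill = V_mold / Q_flow
t = 4563 cm^3 / 187 cm^3/s = 24.4011 s


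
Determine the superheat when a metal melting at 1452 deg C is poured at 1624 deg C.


Formula: Superheat = T_pour - T_melt
Superheat = 1624 - 1452 = 172 deg C

172 deg C


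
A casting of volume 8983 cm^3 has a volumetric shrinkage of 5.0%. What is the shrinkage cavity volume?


Formula: V_shrink = V_casting * shrinkage_pct / 100
V_shrink = 8983 cm^3 * 5.0 / 100 = 449.1500 cm^3

Final answer: 449.1500 cm^3


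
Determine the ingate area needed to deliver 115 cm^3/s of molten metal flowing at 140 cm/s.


Formula: A_ingate = Q / v  (continuity equation)
A = 115 cm^3/s / 140 cm/s = 0.8214 cm^2


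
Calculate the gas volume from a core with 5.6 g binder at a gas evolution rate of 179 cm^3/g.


Formula: V_gas = W_binder * gas_evolution_rate
V = 5.6 g * 179 cm^3/g = 1002.4000 cm^3

Final answer: 1002.4000 cm^3


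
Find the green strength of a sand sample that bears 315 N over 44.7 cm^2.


Formula: Compressive Strength = Force / Area
Strength = 315 N / 44.7 cm^2 = 7.0470 N/cm^2

7.0470 N/cm^2


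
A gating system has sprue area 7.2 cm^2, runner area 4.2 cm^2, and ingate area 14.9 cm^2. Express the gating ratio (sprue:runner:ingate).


Sprue:Runner:Ingate = 1 : 4.2/7.2 : 14.9/7.2 = 1:0.58:2.07

1:0.58:2.07


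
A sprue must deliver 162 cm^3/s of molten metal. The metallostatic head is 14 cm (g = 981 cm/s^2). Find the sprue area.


Formula: v = sqrt(2*g*h), A = Q/v
Velocity: v = sqrt(2 * 981 * 14) = sqrt(27468) = 165.7347 cm/s
Sprue area: A = Q / v = 162 / 165.7347 = 0.9775 cm^2

Final answer: 0.9775 cm^2


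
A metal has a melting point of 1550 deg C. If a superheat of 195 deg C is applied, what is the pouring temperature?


Formula: T_pour = T_melt + Superheat
T_pour = 1550 + 195 = 1745 deg C


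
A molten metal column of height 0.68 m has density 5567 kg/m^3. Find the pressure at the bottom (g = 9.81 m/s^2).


Formula: P = rho * g * h
rho * g = 5567 * 9.81 = 54612.27 N/m^3
P = 54612.27 * 0.68 = 37136.3436 Pa

Final answer: 37136.3436 Pa


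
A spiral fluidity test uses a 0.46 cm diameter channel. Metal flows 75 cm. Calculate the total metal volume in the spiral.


Formula: V = pi * (d/2)^2 * L  (cylinder volume)
Radius = 0.46/2 = 0.23 cm
V = pi * 0.23^2 * 75 = 12.4643 cm^3


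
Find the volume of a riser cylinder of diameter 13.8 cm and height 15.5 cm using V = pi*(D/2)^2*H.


Formula: V = pi * (D/2)^2 * H  (cylinder volume)
Radius = D/2 = 13.8/2 = 6.9 cm
V = pi * 6.9^2 * 15.5 = 2318.3540 cm^3


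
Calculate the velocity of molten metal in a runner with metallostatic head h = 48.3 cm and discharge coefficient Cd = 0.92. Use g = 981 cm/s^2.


Formula: v = Cd * sqrt(2 * g * h)  (Torricelli with discharge coefficient)
2*g*h = 2 * 981 * 48.3 = 94764.6 cm^2/s^2
sqrt(94764.6) = 307.83859 cm/s
v = 0.92 * 307.83859 = 283.2115 cm/s

283.2115 cm/s


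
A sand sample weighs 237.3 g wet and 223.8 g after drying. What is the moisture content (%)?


Formula: MC = (W_wet - W_dry) / W_wet * 100
Water mass = 237.3 - 223.8 = 13.5 g
MC = 13.5 / 237.3 * 100 = 5.6890%

Final answer: 5.6890%


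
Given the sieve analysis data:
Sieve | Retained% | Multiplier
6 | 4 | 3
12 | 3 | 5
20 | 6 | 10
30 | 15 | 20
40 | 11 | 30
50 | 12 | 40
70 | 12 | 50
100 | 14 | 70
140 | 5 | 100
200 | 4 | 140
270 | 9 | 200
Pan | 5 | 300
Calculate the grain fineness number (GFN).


Formula: GFN = sum(pct * multiplier) / sum(pct)
sum(pct * multiplier) = 7137
sum(pct) = 100
GFN = 7137 / 100 = 71.37

Answer: 71.37


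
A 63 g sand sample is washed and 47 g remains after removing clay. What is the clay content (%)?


Formula: Clay% = (W_total - W_washed) / W_total * 100
Clay mass = 63 - 47 = 16 g
Clay% = 16 / 63 * 100 = 25.3968%

25.3968%


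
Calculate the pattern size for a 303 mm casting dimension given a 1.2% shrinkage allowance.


Formula: L_pattern = L_casting * (1 + shrinkage_rate/100)
Shrinkage factor = 1 + 1.2/100 = 1.012
L_pattern = 303 mm * 1.012 = 306.6360 mm

Final answer: 306.6360 mm


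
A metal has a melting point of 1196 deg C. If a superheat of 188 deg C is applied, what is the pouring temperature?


Formula: T_pour = T_melt + Superheat
T_pour = 1196 + 188 = 1384 deg C

Answer: 1384 deg C


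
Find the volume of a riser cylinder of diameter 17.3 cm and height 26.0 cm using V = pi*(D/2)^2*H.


Formula: V = pi * (D/2)^2 * H  (cylinder volume)
Radius = D/2 = 17.3/2 = 8.65 cm
V = pi * 8.65^2 * 26.0 = 6111.6072 cm^3

Answer: 6111.6072 cm^3


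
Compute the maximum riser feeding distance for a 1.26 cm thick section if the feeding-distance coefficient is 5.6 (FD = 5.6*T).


Formula: FD = 5.6 * T  (riser feeding-distance rule)
FD = 5.6 * 1.26 cm = 7.0560 cm

Answer: 7.0560 cm


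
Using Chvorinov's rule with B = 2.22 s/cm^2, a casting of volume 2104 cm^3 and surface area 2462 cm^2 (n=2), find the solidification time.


Formula: t_s = B * (V/A)^n  (Chvorinov's rule, n=2)
Modulus M = V/A = 2104/2462 = 0.854590 cm
M^2 = 0.854590^2 = 0.730324 cm^2
t_s = 2.22 * 0.730324 = 1.6213 s


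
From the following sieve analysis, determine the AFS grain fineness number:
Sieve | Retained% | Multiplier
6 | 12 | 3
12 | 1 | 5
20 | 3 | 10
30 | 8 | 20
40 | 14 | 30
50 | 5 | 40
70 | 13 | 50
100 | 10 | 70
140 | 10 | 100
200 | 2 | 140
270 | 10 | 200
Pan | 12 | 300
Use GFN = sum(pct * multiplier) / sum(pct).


Formula: GFN = sum(pct * multiplier) / sum(pct)
sum(pct * multiplier) = 9081
sum(pct) = 100
GFN = 9081 / 100 = 90.81

Answer: 90.81


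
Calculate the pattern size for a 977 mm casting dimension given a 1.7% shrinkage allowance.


Formula: L_pattern = L_casting * (1 + shrinkage_rate/100)
Shrinkage factor = 1 + 1.7/100 = 1.017
L_pattern = 977 mm * 1.017 = 993.6090 mm

Answer: 993.6090 mm


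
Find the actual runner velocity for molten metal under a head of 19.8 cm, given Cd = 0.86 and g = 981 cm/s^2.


Formula: v = Cd * sqrt(2 * g * h)  (Torricelli with discharge coefficient)
2*g*h = 2 * 981 * 19.8 = 38847.6 cm^2/s^2
sqrt(38847.6) = 197.09795 cm/s
v = 0.86 * 197.09795 = 169.5042 cm/s

Answer: 169.5042 cm/s


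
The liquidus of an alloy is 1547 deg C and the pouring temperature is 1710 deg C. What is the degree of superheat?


Formula: Superheat = T_pour - T_melt
Superheat = 1710 - 1547 = 163 deg C

163 deg C


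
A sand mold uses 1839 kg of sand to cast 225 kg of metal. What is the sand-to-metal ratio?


Formula: Sand-to-Metal Ratio = W_sand / W_metal
Ratio = 1839 kg / 225 kg = 8.1733


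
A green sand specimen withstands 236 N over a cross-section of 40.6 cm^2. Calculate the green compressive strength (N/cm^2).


Formula: Compressive Strength = Force / Area
Strength = 236 N / 40.6 cm^2 = 5.8128 N/cm^2

Answer: 5.8128 N/cm^2


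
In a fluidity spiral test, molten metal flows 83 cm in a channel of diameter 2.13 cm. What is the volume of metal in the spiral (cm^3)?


Formula: V = pi * (d/2)^2 * L  (cylinder volume)
Radius = 2.13/2 = 1.065 cm
V = pi * 1.065^2 * 83 = 295.7517 cm^3

295.7517 cm^3


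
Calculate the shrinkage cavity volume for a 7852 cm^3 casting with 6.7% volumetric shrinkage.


Formula: V_shrink = V_casting * shrinkage_pct / 100
V_shrink = 7852 cm^3 * 6.7 / 100 = 526.0840 cm^3

526.0840 cm^3


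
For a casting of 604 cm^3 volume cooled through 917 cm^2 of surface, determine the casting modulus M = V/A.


Formula: Casting Modulus M = V / A
M = 604 cm^3 / 917 cm^2 = 0.6587 cm


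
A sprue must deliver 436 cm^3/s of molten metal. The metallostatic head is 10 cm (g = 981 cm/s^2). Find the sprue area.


Formula: v = sqrt(2*g*h), A = Q/v
Velocity: v = sqrt(2 * 981 * 10) = sqrt(19620) = 140.0714 cm/s
Sprue area: A = Q / v = 436 / 140.0714 = 3.1127 cm^2

3.1127 cm^2


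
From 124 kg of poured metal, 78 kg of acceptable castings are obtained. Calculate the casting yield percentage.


Formula: Casting Yield = (W_good / W_total) * 100
Yield = (78 kg / 124 kg) * 100 = 62.9032%

Answer: 62.9032%


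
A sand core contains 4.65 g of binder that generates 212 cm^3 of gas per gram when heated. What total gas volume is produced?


Formula: V_gas = W_binder * gas_evolution_rate
V = 4.65 g * 212 cm^3/g = 985.8000 cm^3

Answer: 985.8000 cm^3


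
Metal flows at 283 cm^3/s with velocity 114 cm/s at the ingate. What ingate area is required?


Formula: A_ingate = Q / v  (continuity equation)
A = 283 cm^3/s / 114 cm/s = 2.4825 cm^2

Final answer: 2.4825 cm^2


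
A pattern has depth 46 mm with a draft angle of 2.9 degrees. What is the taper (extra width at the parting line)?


Formula: taper = depth * tan(draft_angle)
tan(2.9 deg) = 0.0506578
taper = 46 mm * 0.0506578 = 2.3303 mm

Final answer: 2.3303 mm


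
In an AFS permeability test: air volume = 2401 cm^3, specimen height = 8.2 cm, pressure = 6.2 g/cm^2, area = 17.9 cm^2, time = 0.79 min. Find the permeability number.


Formula: Permeability Number P = (V * H) / (p * A * t)
Numerator: V * H = 2401 * 8.2 = 19688.2
Denominator: p * A * t = 6.2 * 17.9 * 0.79 = 87.6742
P = 19688.2 / 87.6742 = 224.5609

224.5609


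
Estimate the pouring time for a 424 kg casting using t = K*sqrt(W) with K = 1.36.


Formula: t = K * sqrt(W)
sqrt(W) = sqrt(424) = 20.59126
t = 1.36 * 20.59126 = 28.0041 s

Answer: 28.0041 s


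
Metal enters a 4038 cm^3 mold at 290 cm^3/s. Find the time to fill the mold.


Formula: t_fill = V_mold / Q_flow
t = 4038 cm^3 / 290 cm^3/s = 13.9241 s


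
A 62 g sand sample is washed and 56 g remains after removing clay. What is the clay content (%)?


Formula: Clay% = (W_total - W_washed) / W_total * 100
Clay mass = 62 - 56 = 6 g
Clay% = 6 / 62 * 100 = 9.6774%

Answer: 9.6774%


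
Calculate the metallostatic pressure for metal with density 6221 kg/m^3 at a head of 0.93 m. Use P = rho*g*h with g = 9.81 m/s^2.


Formula: P = rho * g * h
rho * g = 6221 * 9.81 = 61028.01 N/m^3
P = 61028.01 * 0.93 = 56756.0493 Pa


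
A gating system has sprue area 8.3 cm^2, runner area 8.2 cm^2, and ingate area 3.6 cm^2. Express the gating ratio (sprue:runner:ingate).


Sprue:Runner:Ingate = 1 : 8.2/8.3 : 3.6/8.3 = 1:0.99:0.43

Final answer: 1:0.99:0.43


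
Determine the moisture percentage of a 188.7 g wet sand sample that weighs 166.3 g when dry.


Formula: MC = (W_wet - W_dry) / W_wet * 100
Water mass = 188.7 - 166.3 = 22.4 g
MC = 22.4 / 188.7 * 100 = 11.8707%

Final answer: 11.8707%


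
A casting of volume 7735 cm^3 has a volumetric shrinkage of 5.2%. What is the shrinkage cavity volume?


Formula: V_shrink = V_casting * shrinkage_pct / 100
V_shrink = 7735 cm^3 * 5.2 / 100 = 402.2200 cm^3

Final answer: 402.2200 cm^3


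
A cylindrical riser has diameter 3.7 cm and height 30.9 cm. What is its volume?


Formula: V = pi * (D/2)^2 * H  (cylinder volume)
Radius = D/2 = 3.7/2 = 1.85 cm
V = pi * 1.85^2 * 30.9 = 332.2399 cm^3

332.2399 cm^3


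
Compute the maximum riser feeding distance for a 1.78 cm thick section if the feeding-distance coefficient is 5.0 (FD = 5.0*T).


Formula: FD = 5.0 * T  (riser feeding-distance rule)
FD = 5.0 * 1.78 cm = 8.9000 cm

Answer: 8.9000 cm


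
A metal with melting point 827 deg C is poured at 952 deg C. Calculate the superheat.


Formula: Superheat = T_pour - T_melt
Superheat = 952 - 827 = 125 deg C

125 deg C


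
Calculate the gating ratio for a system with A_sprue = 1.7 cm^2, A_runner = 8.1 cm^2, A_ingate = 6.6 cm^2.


Sprue:Runner:Ingate = 1 : 8.1/1.7 : 6.6/1.7 = 1:4.76:3.88

1:4.76:3.88


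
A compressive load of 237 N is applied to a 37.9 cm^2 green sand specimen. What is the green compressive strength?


Formula: Compressive Strength = Force / Area
Strength = 237 N / 37.9 cm^2 = 6.2533 N/cm^2

Final answer: 6.2533 N/cm^2


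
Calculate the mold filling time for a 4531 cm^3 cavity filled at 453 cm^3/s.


Formula: t_fill = V_mold / Q_flow
t = 4531 cm^3 / 453 cm^3/s = 10.0022 s

Final answer: 10.0022 s


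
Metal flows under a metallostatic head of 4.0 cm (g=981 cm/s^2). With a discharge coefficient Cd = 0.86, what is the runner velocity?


Formula: v = Cd * sqrt(2 * g * h)  (Torricelli with discharge coefficient)
2*g*h = 2 * 981 * 4.0 = 7848.0 cm^2/s^2
sqrt(7848.0) = 88.58894 cm/s
v = 0.86 * 88.58894 = 76.1865 cm/s

76.1865 cm/s


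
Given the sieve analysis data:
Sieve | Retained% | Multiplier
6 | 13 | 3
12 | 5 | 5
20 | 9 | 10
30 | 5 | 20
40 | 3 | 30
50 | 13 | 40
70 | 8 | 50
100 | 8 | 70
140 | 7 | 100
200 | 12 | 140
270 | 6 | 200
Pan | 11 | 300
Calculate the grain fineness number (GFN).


Formula: GFN = sum(pct * multiplier) / sum(pct)
sum(pct * multiplier) = 8704
sum(pct) = 100
GFN = 8704 / 100 = 87.04


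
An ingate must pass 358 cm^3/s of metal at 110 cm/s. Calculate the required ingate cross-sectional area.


Formula: A_ingate = Q / v  (continuity equation)
A = 358 cm^3/s / 110 cm/s = 3.2545 cm^2


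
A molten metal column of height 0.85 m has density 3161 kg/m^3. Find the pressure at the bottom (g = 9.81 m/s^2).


Formula: P = rho * g * h
rho * g = 3161 * 9.81 = 31009.41 N/m^3
P = 31009.41 * 0.85 = 26357.9985 Pa

Answer: 26357.9985 Pa


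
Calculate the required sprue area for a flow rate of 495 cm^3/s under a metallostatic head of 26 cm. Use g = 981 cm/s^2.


Formula: v = sqrt(2*g*h), A = Q/v
Velocity: v = sqrt(2 * 981 * 26) = sqrt(51012) = 225.8584 cm/s
Sprue area: A = Q / v = 495 / 225.8584 = 2.1916 cm^2

Answer: 2.1916 cm^2


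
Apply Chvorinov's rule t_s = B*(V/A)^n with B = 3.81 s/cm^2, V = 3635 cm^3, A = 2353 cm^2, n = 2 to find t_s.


Formula: t_s = B * (V/A)^n  (Chvorinov's rule, n=2)
Modulus M = V/A = 3635/2353 = 1.544836 cm
M^2 = 1.544836^2 = 2.386518 cm^2
t_s = 3.81 * 2.386518 = 9.0926 s

Answer: 9.0926 s


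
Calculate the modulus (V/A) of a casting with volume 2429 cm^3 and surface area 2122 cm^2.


Formula: Casting Modulus M = V / A
M = 2429 cm^3 / 2122 cm^2 = 1.1447 cm


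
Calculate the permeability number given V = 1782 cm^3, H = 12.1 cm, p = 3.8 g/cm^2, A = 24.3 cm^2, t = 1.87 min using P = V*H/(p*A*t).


Formula: Permeability Number P = (V * H) / (p * A * t)
Numerator: V * H = 1782 * 12.1 = 21562.2
Denominator: p * A * t = 3.8 * 24.3 * 1.87 = 172.6758
P = 21562.2 / 172.6758 = 124.8710

Answer: 124.8710


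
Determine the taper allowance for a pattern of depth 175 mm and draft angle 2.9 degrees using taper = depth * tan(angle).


Formula: taper = depth * tan(draft_angle)
tan(2.9 deg) = 0.0506578
taper = 175 mm * 0.0506578 = 8.8651 mm

Answer: 8.8651 mm


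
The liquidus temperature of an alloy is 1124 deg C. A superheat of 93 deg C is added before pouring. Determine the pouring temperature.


Formula: T_pour = T_melt + Superheat
T_pour = 1124 + 93 = 1217 deg C


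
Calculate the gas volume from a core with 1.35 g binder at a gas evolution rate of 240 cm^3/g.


Formula: V_gas = W_binder * gas_evolution_rate
V = 1.35 g * 240 cm^3/g = 324.0000 cm^3

324.0000 cm^3


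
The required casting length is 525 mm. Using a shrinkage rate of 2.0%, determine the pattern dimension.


Formula: L_pattern = L_casting * (1 + shrinkage_rate/100)
Shrinkage factor = 1 + 2.0/100 = 1.02
L_pattern = 525 mm * 1.02 = 535.5000 mm

Final answer: 535.5000 mm


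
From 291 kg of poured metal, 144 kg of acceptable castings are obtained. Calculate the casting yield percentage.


Formula: Casting Yield = (W_good / W_total) * 100
Yield = (144 kg / 291 kg) * 100 = 49.4845%

49.4845%


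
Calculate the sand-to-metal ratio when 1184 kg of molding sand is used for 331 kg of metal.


Formula: Sand-to-Metal Ratio = W_sand / W_metal
Ratio = 1184 kg / 331 kg = 3.5770

3.5770


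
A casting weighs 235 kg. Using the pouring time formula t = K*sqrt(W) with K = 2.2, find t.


Formula: t = K * sqrt(W)
sqrt(W) = sqrt(235) = 15.32971
t = 2.2 * 15.32971 = 33.7254 s

Answer: 33.7254 s


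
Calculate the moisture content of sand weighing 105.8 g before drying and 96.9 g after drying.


Formula: MC = (W_wet - W_dry) / W_wet * 100
Water mass = 105.8 - 96.9 = 8.9 g
MC = 8.9 / 105.8 * 100 = 8.4121%


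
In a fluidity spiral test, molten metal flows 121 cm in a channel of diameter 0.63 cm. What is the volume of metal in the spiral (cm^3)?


Formula: V = pi * (d/2)^2 * L  (cylinder volume)
Radius = 0.63/2 = 0.315 cm
V = pi * 0.315^2 * 121 = 37.7187 cm^3

Answer: 37.7187 cm^3


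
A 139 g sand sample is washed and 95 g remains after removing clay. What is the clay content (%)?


Formula: Clay% = (W_total - W_washed) / W_total * 100
Clay mass = 139 - 95 = 44 g
Clay% = 44 / 139 * 100 = 31.6547%


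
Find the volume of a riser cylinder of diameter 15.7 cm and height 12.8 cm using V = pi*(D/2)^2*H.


Formula: V = pi * (D/2)^2 * H  (cylinder volume)
Radius = D/2 = 15.7/2 = 7.85 cm
V = pi * 7.85^2 * 12.8 = 2477.9878 cm^3

2477.9878 cm^3


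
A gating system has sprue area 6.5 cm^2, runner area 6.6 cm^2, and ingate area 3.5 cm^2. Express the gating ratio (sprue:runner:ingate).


Sprue:Runner:Ingate = 1 : 6.6/6.5 : 3.5/6.5 = 1:1.02:0.54

Answer: 1:1.02:0.54


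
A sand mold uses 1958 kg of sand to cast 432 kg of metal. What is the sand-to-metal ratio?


Formula: Sand-to-Metal Ratio = W_sand / W_metal
Ratio = 1958 kg / 432 kg = 4.5324

Final answer: 4.5324


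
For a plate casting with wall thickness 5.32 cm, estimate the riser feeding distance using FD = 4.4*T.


Formula: FD = 4.4 * T  (riser feeding-distance rule)
FD = 4.4 * 5.32 cm = 23.4080 cm


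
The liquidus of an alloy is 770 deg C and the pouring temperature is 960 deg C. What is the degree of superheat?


Formula: Superheat = T_pour - T_melt
Superheat = 960 - 770 = 190 deg C


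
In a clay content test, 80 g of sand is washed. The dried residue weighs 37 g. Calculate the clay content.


Formula: Clay% = (W_total - W_washed) / W_total * 100
Clay mass = 80 - 37 = 43 g
Clay% = 43 / 80 * 100 = 53.7500%


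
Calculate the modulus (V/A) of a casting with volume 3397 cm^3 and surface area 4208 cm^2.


Formula: Casting Modulus M = V / A
M = 3397 cm^3 / 4208 cm^2 = 0.8073 cm

Final answer: 0.8073 cm


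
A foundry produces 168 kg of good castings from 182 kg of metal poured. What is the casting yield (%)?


Formula: Casting Yield = (W_good / W_total) * 100
Yield = (168 kg / 182 kg) * 100 = 92.3077%

Answer: 92.3077%


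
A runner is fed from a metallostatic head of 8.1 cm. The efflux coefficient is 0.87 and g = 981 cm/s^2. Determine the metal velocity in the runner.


Formula: v = Cd * sqrt(2 * g * h)  (Torricelli with discharge coefficient)
2*g*h = 2 * 981 * 8.1 = 15892.2 cm^2/s^2
sqrt(15892.2) = 126.06427 cm/s
v = 0.87 * 126.06427 = 109.6759 cm/s


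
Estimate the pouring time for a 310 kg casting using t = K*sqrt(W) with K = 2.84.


Formula: t = K * sqrt(W)
sqrt(W) = sqrt(310) = 17.60682
t = 2.84 * 17.60682 = 50.0034 s

Final answer: 50.0034 s


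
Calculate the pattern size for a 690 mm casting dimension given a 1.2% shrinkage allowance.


Formula: L_pattern = L_casting * (1 + shrinkage_rate/100)
Shrinkage factor = 1 + 1.2/100 = 1.012
L_pattern = 690 mm * 1.012 = 698.2800 mm

698.2800 mm


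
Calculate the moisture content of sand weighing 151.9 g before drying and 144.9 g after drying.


Formula: MC = (W_wet - W_dry) / W_wet * 100
Water mass = 151.9 - 144.9 = 7.0 g
MC = 7.0 / 151.9 * 100 = 4.6083%


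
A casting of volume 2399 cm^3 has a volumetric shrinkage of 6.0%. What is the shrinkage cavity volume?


Formula: V_shrink = V_casting * shrinkage_pct / 100
V_shrink = 2399 cm^3 * 6.0 / 100 = 143.9400 cm^3

143.9400 cm^3


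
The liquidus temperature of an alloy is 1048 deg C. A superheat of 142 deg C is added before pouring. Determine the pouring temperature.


Formula: T_pour = T_melt + Superheat
T_pour = 1048 + 142 = 1190 deg C

1190 deg C


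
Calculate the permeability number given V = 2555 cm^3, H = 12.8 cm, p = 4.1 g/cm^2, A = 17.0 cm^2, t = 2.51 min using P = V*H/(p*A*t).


Formula: Permeability Number P = (V * H) / (p * A * t)
Numerator: V * H = 2555 * 12.8 = 32704.0
Denominator: p * A * t = 4.1 * 17.0 * 2.51 = 174.947
P = 32704.0 / 174.947 = 186.9366

Answer: 186.9366


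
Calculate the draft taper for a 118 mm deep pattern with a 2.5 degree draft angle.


Formula: taper = depth * tan(draft_angle)
tan(2.5 deg) = 0.0436609
taper = 118 mm * 0.0436609 = 5.1520 mm

Final answer: 5.1520 mm


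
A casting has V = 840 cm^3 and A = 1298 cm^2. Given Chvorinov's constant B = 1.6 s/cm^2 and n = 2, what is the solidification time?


Formula: t_s = B * (V/A)^n  (Chvorinov's rule, n=2)
Modulus M = V/A = 840/1298 = 0.647149 cm
M^2 = 0.647149^2 = 0.418802 cm^2
t_s = 1.6 * 0.418802 = 0.6701 s


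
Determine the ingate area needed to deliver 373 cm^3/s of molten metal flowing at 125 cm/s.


Formula: A_ingate = Q / v  (continuity equation)
A = 373 cm^3/s / 125 cm/s = 2.9840 cm^2


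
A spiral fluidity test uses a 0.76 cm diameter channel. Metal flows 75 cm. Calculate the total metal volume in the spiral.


Formula: V = pi * (d/2)^2 * L  (cylinder volume)
Radius = 0.76/2 = 0.38 cm
V = pi * 0.38^2 * 75 = 34.0234 cm^3

Final answer: 34.0234 cm^3


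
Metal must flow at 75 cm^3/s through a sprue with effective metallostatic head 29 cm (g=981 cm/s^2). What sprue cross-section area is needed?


Formula: v = sqrt(2*g*h), A = Q/v
Velocity: v = sqrt(2 * 981 * 29) = sqrt(56898) = 238.5330 cm/s
Sprue area: A = Q / v = 75 / 238.5330 = 0.3144 cm^2

Answer: 0.3144 cm^2
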